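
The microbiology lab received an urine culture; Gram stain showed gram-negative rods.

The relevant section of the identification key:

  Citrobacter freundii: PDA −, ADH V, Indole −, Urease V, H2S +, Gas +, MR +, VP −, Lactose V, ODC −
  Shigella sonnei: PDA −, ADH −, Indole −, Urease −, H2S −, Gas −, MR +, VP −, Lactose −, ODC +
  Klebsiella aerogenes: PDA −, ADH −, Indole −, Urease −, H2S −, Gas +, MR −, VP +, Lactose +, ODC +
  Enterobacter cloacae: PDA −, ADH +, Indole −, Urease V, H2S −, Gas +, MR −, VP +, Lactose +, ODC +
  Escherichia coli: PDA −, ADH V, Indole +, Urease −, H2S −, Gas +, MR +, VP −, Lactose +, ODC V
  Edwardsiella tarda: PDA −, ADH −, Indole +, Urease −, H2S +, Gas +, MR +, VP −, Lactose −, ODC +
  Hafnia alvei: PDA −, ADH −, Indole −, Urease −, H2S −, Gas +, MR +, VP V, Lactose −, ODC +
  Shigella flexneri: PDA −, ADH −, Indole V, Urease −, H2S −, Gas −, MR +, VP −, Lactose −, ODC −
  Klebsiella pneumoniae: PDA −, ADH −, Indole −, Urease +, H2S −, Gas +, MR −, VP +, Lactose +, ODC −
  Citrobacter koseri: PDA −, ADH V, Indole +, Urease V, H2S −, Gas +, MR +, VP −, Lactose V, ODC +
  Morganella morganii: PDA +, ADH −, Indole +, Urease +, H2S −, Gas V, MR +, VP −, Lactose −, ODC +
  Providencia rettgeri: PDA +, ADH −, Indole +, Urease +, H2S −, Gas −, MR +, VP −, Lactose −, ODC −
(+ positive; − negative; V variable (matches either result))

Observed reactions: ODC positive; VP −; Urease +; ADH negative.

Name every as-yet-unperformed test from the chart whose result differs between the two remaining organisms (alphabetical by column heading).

PDA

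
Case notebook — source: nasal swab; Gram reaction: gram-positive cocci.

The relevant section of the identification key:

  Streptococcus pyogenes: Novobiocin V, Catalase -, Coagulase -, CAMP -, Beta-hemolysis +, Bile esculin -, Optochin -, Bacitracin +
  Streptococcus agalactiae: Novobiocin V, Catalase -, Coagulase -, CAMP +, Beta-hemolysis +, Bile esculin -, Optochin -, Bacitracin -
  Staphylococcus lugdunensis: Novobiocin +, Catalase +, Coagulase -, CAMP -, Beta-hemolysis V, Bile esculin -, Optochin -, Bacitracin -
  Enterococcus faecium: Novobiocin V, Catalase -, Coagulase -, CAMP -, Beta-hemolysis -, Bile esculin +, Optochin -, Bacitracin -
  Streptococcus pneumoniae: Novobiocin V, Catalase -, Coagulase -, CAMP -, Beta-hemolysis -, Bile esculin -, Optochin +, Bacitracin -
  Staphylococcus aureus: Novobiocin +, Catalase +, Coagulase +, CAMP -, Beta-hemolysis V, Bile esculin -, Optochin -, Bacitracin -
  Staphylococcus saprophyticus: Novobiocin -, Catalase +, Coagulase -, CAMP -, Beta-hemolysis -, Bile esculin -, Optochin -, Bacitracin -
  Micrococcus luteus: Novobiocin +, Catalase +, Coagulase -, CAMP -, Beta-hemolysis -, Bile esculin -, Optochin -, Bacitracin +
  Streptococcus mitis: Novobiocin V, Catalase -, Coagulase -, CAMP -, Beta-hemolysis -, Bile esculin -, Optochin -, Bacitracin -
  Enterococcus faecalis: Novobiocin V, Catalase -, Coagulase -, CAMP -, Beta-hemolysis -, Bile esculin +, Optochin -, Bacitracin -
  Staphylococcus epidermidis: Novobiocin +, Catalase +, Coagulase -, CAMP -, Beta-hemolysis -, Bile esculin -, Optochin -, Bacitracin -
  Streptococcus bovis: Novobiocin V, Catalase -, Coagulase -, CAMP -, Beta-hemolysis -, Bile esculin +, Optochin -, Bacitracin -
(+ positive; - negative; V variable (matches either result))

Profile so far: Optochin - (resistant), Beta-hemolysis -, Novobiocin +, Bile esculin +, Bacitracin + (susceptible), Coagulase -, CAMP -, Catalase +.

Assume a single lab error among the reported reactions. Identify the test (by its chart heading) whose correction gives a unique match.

Bile esculin

As reported, no row in the chart matches all 8 reactions.
Reversing Optochin → still no organism matches.
Reversing Bacitracin → still no organism matches.
Reversing Coagulase → still no organism matches.
Reversing Beta-hemolysis → still no organism matches.
Reversing Bile esculin (to -) → unique match: Micrococcus luteus.
Reversing Novobiocin → still no organism matches.
Reversing Catalase → still no organism matches.
Reversing CAMP → still no organism matches.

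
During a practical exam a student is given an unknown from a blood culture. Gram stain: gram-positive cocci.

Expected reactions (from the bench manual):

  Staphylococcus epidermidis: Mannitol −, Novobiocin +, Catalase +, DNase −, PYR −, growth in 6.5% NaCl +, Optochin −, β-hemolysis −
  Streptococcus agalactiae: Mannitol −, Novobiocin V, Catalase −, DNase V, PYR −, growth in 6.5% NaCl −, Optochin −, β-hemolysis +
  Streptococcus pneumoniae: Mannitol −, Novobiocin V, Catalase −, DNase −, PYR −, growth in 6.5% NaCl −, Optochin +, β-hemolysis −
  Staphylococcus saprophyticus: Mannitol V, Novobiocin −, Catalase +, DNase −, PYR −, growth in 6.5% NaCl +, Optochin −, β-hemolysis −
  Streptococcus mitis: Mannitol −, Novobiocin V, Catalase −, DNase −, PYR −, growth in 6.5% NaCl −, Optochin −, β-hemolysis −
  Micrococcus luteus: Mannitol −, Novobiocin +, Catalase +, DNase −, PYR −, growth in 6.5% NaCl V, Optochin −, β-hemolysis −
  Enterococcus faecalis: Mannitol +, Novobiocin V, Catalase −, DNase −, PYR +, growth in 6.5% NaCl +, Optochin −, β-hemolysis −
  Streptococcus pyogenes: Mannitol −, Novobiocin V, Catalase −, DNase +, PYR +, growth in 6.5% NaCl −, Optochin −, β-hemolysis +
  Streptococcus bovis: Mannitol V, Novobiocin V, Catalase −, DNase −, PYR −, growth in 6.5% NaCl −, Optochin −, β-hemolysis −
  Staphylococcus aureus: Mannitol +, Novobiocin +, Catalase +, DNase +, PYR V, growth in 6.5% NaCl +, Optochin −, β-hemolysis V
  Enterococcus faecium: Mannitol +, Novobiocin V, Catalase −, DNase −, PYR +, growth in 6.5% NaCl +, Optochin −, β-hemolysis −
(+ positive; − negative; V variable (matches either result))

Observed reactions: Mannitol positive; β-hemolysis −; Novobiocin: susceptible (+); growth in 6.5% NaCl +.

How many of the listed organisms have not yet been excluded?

β-hemolysis −: excludes Streptococcus agalactiae, Streptococcus pyogenes — 9 left.
Novobiocin +: excludes Staphylococcus saprophyticus — 8 left.
Mannitol +: excludes Staphylococcus epidermidis, Streptococcus pneumoniae, Streptococcus mitis, Micrococcus luteus — 4 left.
growth in 6.5% NaCl +: excludes Streptococcus bovis — 3 left.
Still consistent: Enterococcus faecalis, Enterococcus faecium, Staphylococcus aureus.

3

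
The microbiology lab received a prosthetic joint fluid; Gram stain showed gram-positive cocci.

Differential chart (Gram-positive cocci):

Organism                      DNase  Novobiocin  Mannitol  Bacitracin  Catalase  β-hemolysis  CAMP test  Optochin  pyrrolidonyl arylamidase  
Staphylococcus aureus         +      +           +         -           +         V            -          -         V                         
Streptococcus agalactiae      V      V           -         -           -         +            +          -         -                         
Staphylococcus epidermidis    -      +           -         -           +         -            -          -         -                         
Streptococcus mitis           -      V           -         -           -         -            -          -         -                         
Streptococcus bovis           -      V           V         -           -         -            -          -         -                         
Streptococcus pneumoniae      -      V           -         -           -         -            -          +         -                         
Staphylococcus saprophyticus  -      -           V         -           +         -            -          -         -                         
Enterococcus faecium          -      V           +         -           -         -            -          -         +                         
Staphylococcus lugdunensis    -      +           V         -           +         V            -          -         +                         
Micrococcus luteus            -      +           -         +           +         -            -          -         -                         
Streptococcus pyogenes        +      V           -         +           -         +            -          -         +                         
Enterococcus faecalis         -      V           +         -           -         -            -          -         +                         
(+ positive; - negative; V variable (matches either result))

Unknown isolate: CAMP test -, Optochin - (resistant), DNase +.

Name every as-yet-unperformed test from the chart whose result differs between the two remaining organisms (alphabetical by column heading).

CAMP test -: excludes Streptococcus agalactiae — 11 left.
DNase +: excludes 9 organisms — 2 left.
Optochin -: all 2 remaining candidates are consistent.
Two candidates remain: Staphylococcus aureus and Streptococcus pyogenes.
  Novobiocin: + vs V — variable for at least one, does not separate.
  Mannitol: Staphylococcus aureus +, Streptococcus pyogenes - — discriminates.
  Bacitracin: Staphylococcus aureus -, Streptococcus pyogenes + — discriminates.
  Catalase: Staphylococcus aureus +, Streptococcus pyogenes - — discriminates.
  β-hemolysis: V vs + — variable for at least one, does not separate.
  pyrrolidonyl arylamidase: V vs + — variable for at least one, does not separate.

Bacitracin, Catalase, Mannitol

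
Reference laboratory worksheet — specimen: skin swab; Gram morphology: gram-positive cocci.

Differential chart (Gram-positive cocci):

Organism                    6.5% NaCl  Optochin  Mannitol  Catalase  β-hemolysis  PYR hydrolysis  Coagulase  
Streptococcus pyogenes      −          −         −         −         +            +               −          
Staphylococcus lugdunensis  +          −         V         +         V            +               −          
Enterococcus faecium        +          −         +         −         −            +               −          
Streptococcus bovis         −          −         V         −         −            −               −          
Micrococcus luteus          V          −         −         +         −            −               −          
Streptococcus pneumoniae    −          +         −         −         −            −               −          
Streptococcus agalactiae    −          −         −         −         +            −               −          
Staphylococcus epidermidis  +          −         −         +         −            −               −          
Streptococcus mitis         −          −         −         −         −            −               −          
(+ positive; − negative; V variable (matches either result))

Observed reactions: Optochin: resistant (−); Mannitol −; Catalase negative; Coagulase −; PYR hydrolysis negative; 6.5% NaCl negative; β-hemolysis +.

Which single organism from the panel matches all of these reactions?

Streptococcus agalactiae

β-hemolysis +: excludes 6 organisms — 3 left.
Catalase −: excludes Staphylococcus lugdunensis — 2 left.
Coagulase −: all 2 remaining candidates are consistent.
Mannitol −: all 2 remaining candidates are consistent.
6.5% NaCl −: all 2 remaining candidates are consistent.
Optochin −: all 2 remaining candidates are consistent.
PYR hydrolysis −: excludes Streptococcus pyogenes — 1 left.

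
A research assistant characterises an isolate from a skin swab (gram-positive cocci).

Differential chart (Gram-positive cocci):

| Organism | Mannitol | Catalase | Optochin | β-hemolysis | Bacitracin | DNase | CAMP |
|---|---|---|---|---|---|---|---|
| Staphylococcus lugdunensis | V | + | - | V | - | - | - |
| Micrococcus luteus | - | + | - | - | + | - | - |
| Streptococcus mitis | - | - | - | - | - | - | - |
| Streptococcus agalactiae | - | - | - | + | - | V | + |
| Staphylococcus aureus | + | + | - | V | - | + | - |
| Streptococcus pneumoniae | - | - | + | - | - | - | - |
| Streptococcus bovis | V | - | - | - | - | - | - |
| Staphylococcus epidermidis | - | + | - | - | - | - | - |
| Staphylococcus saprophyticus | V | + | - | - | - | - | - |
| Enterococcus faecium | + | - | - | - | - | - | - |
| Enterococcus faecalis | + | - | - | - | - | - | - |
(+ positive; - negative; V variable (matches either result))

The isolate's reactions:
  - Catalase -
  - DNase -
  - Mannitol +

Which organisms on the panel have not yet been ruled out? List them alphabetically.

Enterococcus faecalis, Enterococcus faecium, Streptococcus bovis

Catalase -: excludes 5 organisms — 6 left.
Mannitol +: excludes Streptococcus mitis, Streptococcus agalactiae, Streptococcus pneumoniae — 3 left.
DNase -: all 3 remaining candidates are consistent.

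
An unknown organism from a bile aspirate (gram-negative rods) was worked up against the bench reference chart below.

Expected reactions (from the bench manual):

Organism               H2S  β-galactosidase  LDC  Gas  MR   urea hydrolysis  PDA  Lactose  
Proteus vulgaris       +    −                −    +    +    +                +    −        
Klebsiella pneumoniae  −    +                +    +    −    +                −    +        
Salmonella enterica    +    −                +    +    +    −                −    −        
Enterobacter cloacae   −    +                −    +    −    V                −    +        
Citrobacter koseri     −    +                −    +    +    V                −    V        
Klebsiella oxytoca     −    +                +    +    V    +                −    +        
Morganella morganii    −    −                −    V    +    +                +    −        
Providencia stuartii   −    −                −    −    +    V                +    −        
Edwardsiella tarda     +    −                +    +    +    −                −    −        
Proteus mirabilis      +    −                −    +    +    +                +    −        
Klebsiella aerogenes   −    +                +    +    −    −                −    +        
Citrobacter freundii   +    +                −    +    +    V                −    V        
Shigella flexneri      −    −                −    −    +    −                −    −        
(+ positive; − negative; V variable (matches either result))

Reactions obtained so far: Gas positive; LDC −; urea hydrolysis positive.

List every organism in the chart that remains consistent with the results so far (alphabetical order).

Citrobacter freundii, Citrobacter koseri, Enterobacter cloacae, Morganella morganii, Proteus mirabilis, Proteus vulgaris

urea hydrolysis +: excludes Salmonella enterica, Edwardsiella tarda, Klebsiella aerogenes, Shigella flexneri — 9 left.
LDC −: excludes Klebsiella pneumoniae, Klebsiella oxytoca — 7 left.
Gas +: excludes Providencia stuartii — 6 left.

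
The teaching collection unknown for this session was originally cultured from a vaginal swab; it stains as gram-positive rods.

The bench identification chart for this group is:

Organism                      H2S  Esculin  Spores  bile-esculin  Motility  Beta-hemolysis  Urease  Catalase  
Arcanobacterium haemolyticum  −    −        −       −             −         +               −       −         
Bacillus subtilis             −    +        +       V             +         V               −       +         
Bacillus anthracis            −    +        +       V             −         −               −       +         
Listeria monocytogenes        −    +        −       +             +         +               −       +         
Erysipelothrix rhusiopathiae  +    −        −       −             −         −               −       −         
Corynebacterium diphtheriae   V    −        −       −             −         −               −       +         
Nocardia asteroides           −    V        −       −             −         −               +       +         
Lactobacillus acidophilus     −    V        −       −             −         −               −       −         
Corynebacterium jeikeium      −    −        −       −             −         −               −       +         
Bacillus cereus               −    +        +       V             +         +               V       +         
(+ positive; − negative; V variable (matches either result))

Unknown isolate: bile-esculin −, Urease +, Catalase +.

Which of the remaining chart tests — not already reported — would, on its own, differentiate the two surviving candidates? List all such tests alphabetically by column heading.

Urease +: excludes 8 organisms — 2 left.
bile-esculin −: all 2 remaining candidates are consistent.
Catalase +: all 2 remaining candidates are consistent.
Two candidates remain: Bacillus cereus and Nocardia asteroides.
  H2S: − vs − — same for both, does not separate.
  Esculin: + vs V — variable for at least one, does not separate.
  Spores: Bacillus cereus +, Nocardia asteroides − — discriminates.
  Motility: Bacillus cereus +, Nocardia asteroides − — discriminates.
  Beta-hemolysis: Bacillus cereus +, Nocardia asteroides − — discriminates.

Beta-hemolysis, Motility, Spores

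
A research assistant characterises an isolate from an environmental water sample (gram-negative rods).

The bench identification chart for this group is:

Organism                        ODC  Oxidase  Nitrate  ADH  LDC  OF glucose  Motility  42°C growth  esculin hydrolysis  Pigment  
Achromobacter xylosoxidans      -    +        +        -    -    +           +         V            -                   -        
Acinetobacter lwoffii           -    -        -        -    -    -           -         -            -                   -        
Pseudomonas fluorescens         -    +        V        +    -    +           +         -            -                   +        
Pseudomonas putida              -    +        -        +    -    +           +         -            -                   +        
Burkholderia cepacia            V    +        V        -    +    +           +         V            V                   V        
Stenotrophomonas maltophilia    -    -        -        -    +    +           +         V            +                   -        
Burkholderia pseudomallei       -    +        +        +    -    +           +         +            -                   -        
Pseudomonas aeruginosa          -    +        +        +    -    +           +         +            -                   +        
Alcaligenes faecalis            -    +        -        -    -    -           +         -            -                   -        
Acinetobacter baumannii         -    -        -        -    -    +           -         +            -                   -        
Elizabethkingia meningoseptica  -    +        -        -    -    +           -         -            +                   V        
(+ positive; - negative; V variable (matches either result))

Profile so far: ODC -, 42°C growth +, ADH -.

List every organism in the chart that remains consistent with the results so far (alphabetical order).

ODC -: all 11 remaining candidates are consistent.
42°C growth +: excludes 5 organisms — 6 left.
ADH -: excludes Burkholderia pseudomallei, Pseudomonas aeruginosa — 4 left.

Achromobacter xylosoxidans, Acinetobacter baumannii, Burkholderia cepacia, Stenotrophomonas maltophilia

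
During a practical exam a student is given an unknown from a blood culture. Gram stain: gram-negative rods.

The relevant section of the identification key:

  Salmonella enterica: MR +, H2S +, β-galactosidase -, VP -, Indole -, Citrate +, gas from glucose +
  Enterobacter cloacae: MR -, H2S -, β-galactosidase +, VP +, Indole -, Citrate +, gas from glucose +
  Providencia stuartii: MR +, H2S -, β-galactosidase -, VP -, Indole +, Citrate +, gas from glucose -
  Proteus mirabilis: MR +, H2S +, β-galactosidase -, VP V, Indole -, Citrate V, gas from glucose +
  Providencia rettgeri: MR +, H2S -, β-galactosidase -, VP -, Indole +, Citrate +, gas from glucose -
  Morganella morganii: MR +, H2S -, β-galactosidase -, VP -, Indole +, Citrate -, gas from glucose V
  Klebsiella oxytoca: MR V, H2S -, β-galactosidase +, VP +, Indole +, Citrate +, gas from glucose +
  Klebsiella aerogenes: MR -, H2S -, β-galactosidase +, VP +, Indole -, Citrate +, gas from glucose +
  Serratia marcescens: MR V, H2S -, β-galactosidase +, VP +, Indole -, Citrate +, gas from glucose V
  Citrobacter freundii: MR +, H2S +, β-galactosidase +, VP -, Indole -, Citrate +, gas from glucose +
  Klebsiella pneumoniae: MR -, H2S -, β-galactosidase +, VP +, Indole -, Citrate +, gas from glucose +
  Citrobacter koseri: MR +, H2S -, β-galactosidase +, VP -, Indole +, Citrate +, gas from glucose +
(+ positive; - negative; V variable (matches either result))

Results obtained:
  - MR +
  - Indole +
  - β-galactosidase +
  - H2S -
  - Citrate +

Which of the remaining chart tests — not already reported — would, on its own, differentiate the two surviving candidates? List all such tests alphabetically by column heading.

VP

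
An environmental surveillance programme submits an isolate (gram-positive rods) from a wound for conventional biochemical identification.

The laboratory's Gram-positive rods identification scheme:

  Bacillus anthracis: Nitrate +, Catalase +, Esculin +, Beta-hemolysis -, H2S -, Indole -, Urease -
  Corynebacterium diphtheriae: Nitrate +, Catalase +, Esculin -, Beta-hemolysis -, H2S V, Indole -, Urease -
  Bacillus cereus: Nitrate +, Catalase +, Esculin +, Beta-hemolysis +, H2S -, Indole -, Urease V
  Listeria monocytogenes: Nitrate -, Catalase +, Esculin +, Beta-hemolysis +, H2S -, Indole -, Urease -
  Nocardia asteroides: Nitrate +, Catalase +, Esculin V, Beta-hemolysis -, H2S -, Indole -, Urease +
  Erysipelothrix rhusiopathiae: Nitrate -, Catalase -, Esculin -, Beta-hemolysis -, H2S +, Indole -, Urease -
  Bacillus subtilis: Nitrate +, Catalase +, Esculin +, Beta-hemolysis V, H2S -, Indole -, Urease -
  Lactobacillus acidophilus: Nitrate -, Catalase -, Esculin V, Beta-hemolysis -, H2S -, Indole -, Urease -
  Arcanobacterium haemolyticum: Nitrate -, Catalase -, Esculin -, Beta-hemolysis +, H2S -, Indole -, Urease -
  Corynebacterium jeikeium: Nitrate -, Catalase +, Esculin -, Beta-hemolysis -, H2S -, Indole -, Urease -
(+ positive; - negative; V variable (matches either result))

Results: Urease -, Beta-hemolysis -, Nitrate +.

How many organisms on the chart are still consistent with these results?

3

Urease -: excludes Nocardia asteroides — 9 left.
Nitrate +: excludes 5 organisms — 4 left.
Beta-hemolysis -: excludes Bacillus cereus — 3 left.
Still consistent: Bacillus anthracis, Bacillus subtilis, Corynebacterium diphtheriae.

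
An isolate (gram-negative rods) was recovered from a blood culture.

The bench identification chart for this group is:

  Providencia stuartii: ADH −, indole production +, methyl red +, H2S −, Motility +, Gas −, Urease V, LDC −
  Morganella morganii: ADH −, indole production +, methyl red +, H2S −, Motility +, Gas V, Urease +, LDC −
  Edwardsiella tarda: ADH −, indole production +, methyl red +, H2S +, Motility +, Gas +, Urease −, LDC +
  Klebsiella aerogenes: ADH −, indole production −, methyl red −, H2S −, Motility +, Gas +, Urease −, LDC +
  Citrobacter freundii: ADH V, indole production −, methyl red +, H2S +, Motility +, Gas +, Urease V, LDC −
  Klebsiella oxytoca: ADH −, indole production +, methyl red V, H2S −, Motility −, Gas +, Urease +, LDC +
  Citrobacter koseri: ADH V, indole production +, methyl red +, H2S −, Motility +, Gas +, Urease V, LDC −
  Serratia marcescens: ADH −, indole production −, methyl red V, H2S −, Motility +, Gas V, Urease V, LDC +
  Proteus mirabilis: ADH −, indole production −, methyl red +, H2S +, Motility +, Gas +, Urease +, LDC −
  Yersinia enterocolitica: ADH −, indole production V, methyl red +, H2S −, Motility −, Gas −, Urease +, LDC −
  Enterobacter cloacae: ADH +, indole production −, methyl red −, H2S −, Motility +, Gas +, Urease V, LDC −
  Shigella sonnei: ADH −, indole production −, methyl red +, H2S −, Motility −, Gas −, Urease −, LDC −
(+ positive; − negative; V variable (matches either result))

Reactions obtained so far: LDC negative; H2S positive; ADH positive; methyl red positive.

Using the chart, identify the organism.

Citrobacter freundii

methyl red +: excludes Klebsiella aerogenes, Enterobacter cloacae — 10 left.
H2S +: excludes 7 organisms — 3 left.
LDC −: excludes Edwardsiella tarda — 2 left.
ADH +: excludes Proteus mirabilis — 1 left.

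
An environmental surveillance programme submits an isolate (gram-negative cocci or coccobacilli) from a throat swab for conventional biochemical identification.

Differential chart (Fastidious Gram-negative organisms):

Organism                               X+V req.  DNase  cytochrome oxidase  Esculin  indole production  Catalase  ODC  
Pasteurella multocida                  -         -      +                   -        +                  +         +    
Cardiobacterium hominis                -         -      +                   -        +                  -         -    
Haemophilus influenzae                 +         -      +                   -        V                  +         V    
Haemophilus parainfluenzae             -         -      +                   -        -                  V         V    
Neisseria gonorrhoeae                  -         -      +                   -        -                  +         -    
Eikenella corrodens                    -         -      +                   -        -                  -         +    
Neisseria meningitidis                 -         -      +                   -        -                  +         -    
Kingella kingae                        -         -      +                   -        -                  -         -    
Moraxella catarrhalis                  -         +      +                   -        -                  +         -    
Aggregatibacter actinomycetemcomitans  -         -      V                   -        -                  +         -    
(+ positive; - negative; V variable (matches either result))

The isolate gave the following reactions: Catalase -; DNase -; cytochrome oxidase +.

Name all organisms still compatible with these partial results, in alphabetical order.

cytochrome oxidase +: all 10 remaining candidates are consistent.
DNase -: excludes Moraxella catarrhalis — 9 left.
Catalase -: excludes 5 organisms — 4 left.

Cardiobacterium hominis, Eikenella corrodens, Haemophilus parainfluenzae, Kingella kingae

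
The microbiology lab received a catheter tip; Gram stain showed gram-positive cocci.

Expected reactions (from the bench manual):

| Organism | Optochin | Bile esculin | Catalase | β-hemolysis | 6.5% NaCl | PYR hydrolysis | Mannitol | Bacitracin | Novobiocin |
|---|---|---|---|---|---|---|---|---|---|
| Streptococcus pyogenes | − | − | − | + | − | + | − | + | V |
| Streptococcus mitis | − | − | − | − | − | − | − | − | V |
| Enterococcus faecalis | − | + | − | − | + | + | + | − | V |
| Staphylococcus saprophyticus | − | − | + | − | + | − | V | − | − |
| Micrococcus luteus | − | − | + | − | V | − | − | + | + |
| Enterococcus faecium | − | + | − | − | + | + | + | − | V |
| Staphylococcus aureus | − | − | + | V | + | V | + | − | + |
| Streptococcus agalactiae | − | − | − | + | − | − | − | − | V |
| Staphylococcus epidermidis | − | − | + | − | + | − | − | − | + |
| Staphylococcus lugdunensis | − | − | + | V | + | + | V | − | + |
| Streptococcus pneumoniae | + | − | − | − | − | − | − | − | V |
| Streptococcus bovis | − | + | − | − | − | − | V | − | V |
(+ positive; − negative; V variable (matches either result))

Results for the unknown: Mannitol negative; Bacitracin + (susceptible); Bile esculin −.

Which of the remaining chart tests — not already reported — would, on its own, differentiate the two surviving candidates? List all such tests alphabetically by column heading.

Catalase, PYR hydrolysis, β-hemolysis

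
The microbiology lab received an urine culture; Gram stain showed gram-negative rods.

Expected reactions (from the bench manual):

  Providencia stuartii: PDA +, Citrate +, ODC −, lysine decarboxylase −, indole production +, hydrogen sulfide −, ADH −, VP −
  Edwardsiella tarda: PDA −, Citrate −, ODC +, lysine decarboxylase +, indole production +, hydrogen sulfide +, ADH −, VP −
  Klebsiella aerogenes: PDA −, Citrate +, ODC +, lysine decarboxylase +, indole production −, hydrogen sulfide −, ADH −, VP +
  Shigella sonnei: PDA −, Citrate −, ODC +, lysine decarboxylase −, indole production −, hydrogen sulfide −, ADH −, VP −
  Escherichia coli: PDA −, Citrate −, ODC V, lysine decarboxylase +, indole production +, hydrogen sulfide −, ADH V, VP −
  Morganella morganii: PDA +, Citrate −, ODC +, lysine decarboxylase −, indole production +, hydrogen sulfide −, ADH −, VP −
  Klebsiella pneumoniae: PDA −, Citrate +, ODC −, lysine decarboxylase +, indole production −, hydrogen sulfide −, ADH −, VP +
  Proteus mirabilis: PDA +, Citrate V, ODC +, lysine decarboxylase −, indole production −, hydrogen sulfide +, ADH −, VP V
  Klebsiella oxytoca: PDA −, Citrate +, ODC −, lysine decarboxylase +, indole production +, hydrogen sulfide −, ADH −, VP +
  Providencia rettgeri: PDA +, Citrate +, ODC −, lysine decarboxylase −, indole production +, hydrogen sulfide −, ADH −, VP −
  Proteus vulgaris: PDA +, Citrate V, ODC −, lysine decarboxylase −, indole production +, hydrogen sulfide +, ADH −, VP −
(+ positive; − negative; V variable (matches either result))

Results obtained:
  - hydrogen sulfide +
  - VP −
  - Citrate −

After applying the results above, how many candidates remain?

3

hydrogen sulfide +: excludes 8 organisms — 3 left.
VP −: all 3 remaining candidates are consistent.
Citrate −: all 3 remaining candidates are consistent.
Still consistent: Edwardsiella tarda, Proteus mirabilis, Proteus vulgaris.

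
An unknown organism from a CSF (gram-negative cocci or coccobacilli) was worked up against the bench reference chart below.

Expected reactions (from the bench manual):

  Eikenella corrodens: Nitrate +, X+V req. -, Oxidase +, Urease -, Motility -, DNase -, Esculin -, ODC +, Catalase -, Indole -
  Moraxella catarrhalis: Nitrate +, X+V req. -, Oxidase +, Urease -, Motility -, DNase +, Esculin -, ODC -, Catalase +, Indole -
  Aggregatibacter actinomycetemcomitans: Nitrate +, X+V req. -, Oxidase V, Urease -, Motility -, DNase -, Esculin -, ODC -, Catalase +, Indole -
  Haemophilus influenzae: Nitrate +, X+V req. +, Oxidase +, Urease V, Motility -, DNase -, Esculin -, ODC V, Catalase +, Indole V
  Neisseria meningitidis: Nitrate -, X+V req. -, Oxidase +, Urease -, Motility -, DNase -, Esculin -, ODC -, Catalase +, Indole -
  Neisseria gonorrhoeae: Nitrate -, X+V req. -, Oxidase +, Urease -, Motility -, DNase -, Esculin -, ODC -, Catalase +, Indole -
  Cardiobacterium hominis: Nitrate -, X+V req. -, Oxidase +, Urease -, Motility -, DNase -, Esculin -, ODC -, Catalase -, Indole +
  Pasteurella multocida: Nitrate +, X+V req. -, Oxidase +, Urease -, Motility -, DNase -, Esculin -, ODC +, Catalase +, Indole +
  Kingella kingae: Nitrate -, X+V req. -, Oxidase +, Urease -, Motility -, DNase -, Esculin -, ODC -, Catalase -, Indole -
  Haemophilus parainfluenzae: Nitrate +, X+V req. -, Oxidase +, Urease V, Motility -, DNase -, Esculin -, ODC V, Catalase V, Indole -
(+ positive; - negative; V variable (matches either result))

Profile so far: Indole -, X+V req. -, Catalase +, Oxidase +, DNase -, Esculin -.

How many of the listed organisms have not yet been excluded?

Catalase +: excludes Eikenella corrodens, Cardiobacterium hominis, Kingella kingae — 7 left.
Esculin -: all 7 remaining candidates are consistent.
X+V req. -: excludes Haemophilus influenzae — 6 left.
Oxidase +: all 6 remaining candidates are consistent.
DNase -: excludes Moraxella catarrhalis — 5 left.
Indole -: excludes Pasteurella multocida — 4 left.
Still consistent: Aggregatibacter actinomycetemcomitans, Haemophilus parainfluenzae, Neisseria gonorrhoeae, Neisseria meningitidis.

4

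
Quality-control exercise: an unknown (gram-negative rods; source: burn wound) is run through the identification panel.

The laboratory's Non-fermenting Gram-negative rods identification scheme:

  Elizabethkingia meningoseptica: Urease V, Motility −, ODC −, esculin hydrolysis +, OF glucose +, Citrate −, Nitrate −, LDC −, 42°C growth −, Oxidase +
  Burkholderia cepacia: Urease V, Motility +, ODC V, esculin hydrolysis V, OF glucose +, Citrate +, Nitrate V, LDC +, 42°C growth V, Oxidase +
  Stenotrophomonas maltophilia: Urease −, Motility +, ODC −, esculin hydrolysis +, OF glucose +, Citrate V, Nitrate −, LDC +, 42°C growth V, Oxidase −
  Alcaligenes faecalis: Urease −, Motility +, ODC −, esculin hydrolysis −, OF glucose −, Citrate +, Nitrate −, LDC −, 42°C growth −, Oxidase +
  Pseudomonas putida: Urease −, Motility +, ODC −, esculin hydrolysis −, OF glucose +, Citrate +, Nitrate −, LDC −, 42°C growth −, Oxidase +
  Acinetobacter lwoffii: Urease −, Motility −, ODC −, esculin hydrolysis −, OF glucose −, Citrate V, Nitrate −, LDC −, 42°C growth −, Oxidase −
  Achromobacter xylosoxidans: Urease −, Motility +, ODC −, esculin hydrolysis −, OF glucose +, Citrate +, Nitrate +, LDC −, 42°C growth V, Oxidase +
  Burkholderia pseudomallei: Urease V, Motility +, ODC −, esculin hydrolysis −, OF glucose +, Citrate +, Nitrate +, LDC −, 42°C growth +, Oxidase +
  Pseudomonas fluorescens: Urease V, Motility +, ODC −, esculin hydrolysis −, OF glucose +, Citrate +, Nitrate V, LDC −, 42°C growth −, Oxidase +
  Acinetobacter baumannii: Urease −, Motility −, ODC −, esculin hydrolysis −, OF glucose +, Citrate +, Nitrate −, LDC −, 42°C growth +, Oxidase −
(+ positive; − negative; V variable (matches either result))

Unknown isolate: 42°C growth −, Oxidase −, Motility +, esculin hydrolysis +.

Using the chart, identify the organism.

42°C growth −: excludes Burkholderia pseudomallei, Acinetobacter baumannii — 8 left.
Oxidase −: excludes 6 organisms — 2 left.
esculin hydrolysis +: excludes Acinetobacter lwoffii — 1 left.
Motility +: the one remaining candidate is consistent.

Stenotrophomonas maltophilia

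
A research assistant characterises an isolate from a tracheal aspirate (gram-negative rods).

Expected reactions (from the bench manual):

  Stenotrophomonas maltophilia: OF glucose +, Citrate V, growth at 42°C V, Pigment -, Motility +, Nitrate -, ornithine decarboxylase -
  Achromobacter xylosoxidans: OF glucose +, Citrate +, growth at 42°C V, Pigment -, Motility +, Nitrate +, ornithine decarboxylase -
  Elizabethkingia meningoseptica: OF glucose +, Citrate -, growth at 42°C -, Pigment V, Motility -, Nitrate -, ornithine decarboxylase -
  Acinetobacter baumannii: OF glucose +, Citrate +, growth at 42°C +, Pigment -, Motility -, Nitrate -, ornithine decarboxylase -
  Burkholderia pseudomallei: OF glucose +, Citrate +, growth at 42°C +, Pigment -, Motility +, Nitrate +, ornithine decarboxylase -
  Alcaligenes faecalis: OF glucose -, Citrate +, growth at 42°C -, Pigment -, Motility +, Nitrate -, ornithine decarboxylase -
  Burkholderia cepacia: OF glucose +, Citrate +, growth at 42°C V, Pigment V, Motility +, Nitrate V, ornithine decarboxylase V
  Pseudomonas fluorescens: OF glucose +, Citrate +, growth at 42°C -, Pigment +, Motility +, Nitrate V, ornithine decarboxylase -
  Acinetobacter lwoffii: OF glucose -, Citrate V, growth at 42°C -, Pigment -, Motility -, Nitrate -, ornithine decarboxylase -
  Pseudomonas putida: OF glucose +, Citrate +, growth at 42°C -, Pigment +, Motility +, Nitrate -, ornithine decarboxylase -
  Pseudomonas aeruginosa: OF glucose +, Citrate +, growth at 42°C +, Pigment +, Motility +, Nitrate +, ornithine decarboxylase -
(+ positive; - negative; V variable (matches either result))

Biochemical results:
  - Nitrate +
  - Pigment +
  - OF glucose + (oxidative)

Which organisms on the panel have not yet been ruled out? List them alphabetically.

Burkholderia cepacia, Pseudomonas aeruginosa, Pseudomonas fluorescens

Pigment +: excludes 6 organisms — 5 left.
OF glucose +: all 5 remaining candidates are consistent.
Nitrate +: excludes Elizabethkingia meningoseptica, Pseudomonas putida — 3 left.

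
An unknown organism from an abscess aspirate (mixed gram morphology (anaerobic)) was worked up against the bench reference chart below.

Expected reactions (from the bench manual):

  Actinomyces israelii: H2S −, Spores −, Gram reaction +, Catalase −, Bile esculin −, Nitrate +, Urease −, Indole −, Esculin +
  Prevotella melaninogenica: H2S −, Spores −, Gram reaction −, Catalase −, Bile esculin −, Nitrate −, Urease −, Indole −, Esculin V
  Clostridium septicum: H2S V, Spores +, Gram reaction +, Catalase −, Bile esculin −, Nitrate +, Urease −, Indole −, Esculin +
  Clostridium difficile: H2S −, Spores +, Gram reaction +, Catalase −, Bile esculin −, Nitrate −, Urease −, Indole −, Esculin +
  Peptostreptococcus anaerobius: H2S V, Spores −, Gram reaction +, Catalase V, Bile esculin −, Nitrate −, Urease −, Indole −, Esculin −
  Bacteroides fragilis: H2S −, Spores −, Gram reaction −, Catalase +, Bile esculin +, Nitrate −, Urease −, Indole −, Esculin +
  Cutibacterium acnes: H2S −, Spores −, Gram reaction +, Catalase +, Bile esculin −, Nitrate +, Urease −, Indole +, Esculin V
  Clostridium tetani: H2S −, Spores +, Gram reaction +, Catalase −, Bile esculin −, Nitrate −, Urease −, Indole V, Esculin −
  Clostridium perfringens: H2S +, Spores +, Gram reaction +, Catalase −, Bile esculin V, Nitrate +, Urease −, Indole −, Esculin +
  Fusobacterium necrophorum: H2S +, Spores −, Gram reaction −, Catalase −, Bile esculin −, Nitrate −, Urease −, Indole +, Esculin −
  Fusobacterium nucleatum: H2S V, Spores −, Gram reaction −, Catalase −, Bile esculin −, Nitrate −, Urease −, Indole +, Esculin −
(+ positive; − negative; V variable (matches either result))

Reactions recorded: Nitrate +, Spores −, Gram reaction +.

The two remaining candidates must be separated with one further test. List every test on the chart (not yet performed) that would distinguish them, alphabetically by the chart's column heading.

Catalase, Indole

Nitrate +: excludes 7 organisms — 4 left.
Gram reaction +: all 4 remaining candidates are consistent.
Spores −: excludes Clostridium septicum, Clostridium perfringens — 2 left.
Two candidates remain: Actinomyces israelii and Cutibacterium acnes.
  H2S: − vs − — same for both, does not separate.
  Catalase: Actinomyces israelii −, Cutibacterium acnes + — discriminates.
  Bile esculin: − vs − — same for both, does not separate.
  Urease: − vs − — same for both, does not separate.
  Indole: Actinomyces israelii −, Cutibacterium acnes + — discriminates.
  Esculin: + vs V — variable for at least one, does not separate.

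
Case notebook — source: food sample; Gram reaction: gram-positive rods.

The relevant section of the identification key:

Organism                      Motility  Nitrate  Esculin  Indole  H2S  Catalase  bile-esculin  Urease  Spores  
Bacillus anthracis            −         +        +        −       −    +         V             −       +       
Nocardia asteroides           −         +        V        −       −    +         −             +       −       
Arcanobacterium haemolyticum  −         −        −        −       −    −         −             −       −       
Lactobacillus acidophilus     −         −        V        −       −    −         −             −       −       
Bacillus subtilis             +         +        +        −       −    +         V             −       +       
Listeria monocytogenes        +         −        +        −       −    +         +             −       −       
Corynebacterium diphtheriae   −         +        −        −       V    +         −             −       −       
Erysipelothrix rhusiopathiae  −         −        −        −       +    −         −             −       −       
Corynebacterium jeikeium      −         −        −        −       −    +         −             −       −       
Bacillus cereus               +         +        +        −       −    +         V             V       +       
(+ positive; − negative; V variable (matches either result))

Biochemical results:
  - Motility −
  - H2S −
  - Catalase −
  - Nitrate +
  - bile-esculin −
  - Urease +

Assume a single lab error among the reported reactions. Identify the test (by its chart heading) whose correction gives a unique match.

As reported, no row in the chart matches all 6 reactions.
Reversing Nitrate → still no organism matches.
Reversing Catalase (to +) → unique match: Nocardia asteroides.
Reversing Urease → still no organism matches.
Reversing Motility → still no organism matches.
Reversing bile-esculin → still no organism matches.
Reversing H2S → still no organism matches.

Catalase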